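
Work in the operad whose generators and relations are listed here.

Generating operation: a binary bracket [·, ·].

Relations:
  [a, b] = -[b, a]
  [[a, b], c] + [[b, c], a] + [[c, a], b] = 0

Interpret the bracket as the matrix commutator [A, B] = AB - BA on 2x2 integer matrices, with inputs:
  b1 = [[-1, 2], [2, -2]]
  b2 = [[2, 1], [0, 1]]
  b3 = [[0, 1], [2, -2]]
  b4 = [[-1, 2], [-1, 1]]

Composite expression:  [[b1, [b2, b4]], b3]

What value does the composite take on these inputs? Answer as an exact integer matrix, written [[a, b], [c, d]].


[[21, -28], [14, -21]]


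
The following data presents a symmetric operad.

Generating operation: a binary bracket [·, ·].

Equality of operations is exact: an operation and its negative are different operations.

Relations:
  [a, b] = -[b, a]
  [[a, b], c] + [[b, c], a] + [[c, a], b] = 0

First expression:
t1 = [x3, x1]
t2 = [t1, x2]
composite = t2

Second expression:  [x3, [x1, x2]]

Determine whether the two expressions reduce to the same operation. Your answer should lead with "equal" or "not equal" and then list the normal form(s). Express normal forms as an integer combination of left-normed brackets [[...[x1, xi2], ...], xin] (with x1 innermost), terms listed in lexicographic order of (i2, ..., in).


The first expression, normalized: -[[x1, x3], x2]
The second expression, normalized: -[[x1, x2], x3]
Different reductions; not equal.

not equal — first -[[x1, x3], x2], second -[[x1, x2], x3]


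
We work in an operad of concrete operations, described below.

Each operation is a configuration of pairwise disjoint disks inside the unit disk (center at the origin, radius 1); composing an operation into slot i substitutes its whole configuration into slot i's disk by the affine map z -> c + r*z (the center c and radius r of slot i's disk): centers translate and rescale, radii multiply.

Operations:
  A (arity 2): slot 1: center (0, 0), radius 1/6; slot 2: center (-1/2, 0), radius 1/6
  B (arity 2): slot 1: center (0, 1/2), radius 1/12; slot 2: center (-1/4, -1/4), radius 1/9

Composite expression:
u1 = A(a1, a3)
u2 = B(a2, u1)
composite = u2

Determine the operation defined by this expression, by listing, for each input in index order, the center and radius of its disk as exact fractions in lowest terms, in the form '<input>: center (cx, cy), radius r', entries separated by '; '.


a1: center (-1/4, -1/4), radius 1/54; a2: center (0, 1/2), radius 1/12; a3: center (-11/36, -1/4), radius 1/54

Follow each a-input down from B: c' goes to c + r*c', radius to r*r'.
a2: after 1 affine step, its disk has center (0, 1/2), radius 1/12
a1: after 2 affine steps, its disk has center (-1/4, -1/4), radius 1/54
a3: after 2 affine steps, its disk has center (-11/36, -1/4), radius 1/54


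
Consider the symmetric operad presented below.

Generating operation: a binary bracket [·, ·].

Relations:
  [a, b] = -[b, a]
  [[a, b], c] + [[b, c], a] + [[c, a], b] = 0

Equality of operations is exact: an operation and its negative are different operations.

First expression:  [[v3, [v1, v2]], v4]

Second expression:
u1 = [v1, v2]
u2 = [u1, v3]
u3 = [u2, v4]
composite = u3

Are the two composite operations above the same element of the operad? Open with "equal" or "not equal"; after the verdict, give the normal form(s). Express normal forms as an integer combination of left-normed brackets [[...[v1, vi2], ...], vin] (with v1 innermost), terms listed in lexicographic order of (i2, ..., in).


Reducing the first expression gives -[[[v1, v2], v3], v4]
Reducing the second expression gives [[[v1, v2], v3], v4]
Different reductions; not equal.

not equal; first: -[[[v1, v2], v3], v4]; second: [[[v1, v2], v3], v4]


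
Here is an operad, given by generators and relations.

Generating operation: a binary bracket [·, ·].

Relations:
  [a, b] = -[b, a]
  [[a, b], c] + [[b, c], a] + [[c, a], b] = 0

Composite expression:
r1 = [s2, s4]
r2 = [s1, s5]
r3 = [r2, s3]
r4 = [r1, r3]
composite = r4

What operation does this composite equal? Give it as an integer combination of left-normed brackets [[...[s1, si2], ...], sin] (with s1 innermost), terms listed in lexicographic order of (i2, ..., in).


-[[[[s1, s5], s3], s2], s4] + [[[[s1, s5], s3], s4], s2]


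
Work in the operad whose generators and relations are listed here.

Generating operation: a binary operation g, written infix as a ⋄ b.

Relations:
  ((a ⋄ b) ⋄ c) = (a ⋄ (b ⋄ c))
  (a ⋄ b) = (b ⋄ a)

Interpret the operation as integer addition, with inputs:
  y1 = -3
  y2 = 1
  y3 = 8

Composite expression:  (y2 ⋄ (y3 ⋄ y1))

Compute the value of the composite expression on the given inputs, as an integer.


(y3 ⋄ y1) = 5
(y2 ⋄ (y3 ⋄ y1)) = 6

6


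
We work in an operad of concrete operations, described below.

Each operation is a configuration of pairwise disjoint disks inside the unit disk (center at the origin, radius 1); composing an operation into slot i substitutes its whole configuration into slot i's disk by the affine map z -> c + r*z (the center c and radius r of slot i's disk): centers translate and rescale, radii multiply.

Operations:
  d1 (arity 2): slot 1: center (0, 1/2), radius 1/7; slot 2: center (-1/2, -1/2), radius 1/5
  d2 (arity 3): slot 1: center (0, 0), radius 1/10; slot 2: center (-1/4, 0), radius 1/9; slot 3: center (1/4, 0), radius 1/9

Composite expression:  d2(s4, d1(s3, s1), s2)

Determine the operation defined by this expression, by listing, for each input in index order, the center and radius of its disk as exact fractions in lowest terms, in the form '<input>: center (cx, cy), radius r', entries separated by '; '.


s1: center (-11/36, -1/18), radius 1/45; s2: center (1/4, 0), radius 1/9; s3: center (-1/4, 1/18), radius 1/63; s4: center (0, 0), radius 1/10

Affine substitution under d2: radii multiply and s-centers shift.
tracing s4 down its 1-map path: center (0, 0), radius 1/10
tracing s3 down its 2-map path: center (-1/4, 1/18), radius 1/63
tracing s1 down its 2-map path: center (-11/36, -1/18), radius 1/45
tracing s2 down its 1-map path: center (1/4, 0), radius 1/9


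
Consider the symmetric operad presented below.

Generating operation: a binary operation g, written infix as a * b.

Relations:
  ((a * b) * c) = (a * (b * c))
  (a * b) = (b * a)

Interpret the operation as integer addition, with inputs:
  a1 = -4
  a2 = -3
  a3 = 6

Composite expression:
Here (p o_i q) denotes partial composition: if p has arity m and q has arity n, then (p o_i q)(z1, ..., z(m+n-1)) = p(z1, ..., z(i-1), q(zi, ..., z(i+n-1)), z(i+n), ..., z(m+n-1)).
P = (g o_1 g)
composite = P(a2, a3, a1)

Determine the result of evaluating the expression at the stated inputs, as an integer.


-1

(a2 * a3) = 3
((a2 * a3) * a1) = -1


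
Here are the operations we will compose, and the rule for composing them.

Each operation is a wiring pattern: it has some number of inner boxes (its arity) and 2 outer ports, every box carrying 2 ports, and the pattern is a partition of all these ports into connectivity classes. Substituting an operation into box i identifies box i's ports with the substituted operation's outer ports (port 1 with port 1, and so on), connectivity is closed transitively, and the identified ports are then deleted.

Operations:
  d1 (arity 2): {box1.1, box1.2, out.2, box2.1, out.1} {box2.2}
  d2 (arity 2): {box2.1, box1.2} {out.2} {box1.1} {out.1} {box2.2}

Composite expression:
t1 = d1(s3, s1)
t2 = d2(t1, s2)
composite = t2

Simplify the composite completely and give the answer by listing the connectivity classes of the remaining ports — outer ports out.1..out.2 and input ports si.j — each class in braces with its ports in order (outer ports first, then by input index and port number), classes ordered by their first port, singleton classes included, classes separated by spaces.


{out.1} {out.2} {s1.1, s2.1, s3.1, s3.2} {s1.2} {s2.2}

Connectivity passes through glued d2-boundaries; trace each wire chain.
stage d1: inputs (s3, s1), connectivity {out.1, out.2, s1.1, s3.1, s3.2} {s1.2}, out.j its boundary
stage d2: inputs (s3, s1, s2), connectivity {out.1} {out.2} {s1.1, s2.1, s3.1, s3.2} {s1.2} {s2.2}, out.j its boundary


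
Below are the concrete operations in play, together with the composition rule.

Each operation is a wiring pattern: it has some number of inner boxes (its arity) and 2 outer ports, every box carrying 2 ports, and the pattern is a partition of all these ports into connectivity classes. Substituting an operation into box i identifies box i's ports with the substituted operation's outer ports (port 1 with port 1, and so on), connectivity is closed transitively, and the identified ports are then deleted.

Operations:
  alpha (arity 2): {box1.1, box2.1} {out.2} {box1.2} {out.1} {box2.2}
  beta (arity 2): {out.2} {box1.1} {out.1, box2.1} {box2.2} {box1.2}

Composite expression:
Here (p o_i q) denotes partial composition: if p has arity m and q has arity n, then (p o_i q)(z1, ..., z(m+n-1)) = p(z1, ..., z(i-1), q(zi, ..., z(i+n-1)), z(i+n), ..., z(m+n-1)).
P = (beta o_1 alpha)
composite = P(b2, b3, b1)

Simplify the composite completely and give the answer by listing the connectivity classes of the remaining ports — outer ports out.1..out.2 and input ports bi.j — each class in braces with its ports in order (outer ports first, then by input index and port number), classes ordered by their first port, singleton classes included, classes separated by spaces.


{out.1, b1.1} {out.2} {b1.2} {b2.1, b3.1} {b2.2} {b3.2}


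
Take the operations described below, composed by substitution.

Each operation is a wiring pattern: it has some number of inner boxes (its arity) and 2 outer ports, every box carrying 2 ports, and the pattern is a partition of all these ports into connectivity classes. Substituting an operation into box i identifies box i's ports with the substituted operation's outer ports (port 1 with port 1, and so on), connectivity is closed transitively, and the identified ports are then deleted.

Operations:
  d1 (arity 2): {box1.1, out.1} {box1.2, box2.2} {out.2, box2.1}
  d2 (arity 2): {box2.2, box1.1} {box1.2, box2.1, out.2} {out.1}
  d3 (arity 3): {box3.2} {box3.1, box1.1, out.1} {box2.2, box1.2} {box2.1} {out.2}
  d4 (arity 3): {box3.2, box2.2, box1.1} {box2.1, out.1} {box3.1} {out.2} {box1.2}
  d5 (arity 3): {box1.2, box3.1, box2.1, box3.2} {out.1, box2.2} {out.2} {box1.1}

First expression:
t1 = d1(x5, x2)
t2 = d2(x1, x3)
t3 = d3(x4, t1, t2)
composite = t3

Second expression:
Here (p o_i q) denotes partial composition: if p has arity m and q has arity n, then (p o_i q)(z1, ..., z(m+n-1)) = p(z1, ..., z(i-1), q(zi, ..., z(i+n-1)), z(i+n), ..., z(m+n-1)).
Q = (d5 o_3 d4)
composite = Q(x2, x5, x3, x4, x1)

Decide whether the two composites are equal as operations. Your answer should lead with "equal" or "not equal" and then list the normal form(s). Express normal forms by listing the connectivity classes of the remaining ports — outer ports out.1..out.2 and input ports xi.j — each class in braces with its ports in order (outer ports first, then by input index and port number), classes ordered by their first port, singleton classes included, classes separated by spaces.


not equal — first {out.1, x4.1} {out.2} {x1.1, x3.2} {x1.2, x3.1} {x2.1, x4.2} {x2.2, x5.2} {x5.1}, second {out.1, x5.2} {out.2} {x1.1} {x1.2, x3.1, x4.2} {x2.1} {x2.2, x4.1, x5.1} {x3.2}

The first composite normalizes to {out.1, x4.1} {out.2} {x1.1, x3.2} {x1.2, x3.1} {x2.1, x4.2} {x2.2, x5.2} {x5.1}
The second composite normalizes to {out.1, x5.2} {out.2} {x1.1} {x1.2, x3.1, x4.2} {x2.1} {x2.2, x4.1, x5.1} {x3.2}
The normal forms differ: not equal.


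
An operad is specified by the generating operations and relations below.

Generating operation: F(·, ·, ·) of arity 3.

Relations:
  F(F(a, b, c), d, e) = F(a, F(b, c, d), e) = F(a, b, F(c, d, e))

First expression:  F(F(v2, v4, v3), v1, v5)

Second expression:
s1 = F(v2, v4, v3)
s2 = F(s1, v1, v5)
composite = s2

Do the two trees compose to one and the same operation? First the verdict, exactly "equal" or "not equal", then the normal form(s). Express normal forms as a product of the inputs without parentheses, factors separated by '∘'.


equal: each reduces to v2 ∘ v4 ∘ v3 ∘ v1 ∘ v5


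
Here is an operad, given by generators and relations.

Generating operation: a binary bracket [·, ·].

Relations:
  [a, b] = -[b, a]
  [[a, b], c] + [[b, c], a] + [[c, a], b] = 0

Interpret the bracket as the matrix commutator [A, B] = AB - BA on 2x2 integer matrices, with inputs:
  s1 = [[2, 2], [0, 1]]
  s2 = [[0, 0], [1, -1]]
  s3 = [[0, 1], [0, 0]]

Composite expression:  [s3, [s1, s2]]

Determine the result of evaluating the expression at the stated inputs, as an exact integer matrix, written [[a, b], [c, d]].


[s1, s2] = [[2, -2], [-1, -2]]
[s3, [s1, s2]] = [[-1, -4], [0, 1]]

[[-1, -4], [0, 1]]


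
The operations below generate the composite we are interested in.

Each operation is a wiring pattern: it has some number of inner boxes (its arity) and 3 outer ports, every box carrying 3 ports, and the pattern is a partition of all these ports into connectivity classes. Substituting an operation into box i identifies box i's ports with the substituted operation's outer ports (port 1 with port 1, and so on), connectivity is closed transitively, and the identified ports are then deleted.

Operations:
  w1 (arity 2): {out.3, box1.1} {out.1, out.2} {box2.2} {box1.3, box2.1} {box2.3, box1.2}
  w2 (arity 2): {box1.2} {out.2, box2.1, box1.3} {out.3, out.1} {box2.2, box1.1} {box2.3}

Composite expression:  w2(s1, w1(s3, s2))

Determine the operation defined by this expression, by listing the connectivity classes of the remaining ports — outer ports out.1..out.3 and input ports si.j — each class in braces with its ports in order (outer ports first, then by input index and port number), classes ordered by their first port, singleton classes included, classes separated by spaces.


Reachability decides: close wires over w2-identified ports.
the subtree at w1 composes to {out.1, out.2} {out.3, s3.1} {s2.1, s3.3} {s2.2} {s2.3, s3.2} on (s3, s2); out.j = own outer ports
the subtree at w2 composes to {out.1, out.3} {out.2, s1.1, s1.3} {s1.2} {s2.1, s3.3} {s2.2} {s2.3, s3.2} {s3.1} on (s1, s3, s2); out.j = own outer ports

{out.1, out.3} {out.2, s1.1, s1.3} {s1.2} {s2.1, s3.3} {s2.2} {s2.3, s3.2} {s3.1}


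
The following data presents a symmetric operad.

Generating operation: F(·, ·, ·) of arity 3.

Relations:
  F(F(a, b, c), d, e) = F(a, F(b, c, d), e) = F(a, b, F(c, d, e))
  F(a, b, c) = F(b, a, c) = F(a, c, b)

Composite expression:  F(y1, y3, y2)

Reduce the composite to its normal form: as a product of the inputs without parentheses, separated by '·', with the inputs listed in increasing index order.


y1 · y2 · y3

Reordering under F is free, so list the y-inputs canonically.
F(y1, y3, y2) spells out as y1 · y3 · y2
sorting the factors by input index: y1 · y2 · y3


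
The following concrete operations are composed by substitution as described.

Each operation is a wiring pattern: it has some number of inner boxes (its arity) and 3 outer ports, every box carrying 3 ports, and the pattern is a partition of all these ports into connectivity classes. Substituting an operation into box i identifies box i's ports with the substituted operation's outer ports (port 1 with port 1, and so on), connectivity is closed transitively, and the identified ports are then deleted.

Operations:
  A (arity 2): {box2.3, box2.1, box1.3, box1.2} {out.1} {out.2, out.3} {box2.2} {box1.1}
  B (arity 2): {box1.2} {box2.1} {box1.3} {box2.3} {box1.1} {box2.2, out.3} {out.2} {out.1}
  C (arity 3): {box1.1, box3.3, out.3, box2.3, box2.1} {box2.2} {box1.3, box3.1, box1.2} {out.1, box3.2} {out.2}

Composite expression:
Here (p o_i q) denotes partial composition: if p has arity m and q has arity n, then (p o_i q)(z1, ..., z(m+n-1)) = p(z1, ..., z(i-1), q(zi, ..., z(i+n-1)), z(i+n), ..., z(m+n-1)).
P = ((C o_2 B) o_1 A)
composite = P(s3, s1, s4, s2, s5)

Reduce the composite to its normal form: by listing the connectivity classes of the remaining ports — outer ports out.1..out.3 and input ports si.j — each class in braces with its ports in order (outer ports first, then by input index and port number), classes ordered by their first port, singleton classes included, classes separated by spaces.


{out.1, s5.2} {out.2} {out.3, s2.2, s5.3} {s1.1, s1.3, s3.2, s3.3} {s1.2} {s2.1} {s2.3} {s3.1} {s4.1} {s4.2} {s4.3} {s5.1}

After gluing at C, chains via deleted ports link the s-ports.
through A, on inputs (s3, s1): {out.1} {out.2, out.3} {s1.1, s1.3, s3.2, s3.3} {s1.2} {s3.1} (out.j = stage outer ports)
through B, on inputs (s4, s2): {out.1} {out.2} {out.3, s2.2} {s2.1} {s2.3} {s4.1} {s4.2} {s4.3} (out.j = stage outer ports)
through C, on inputs (s3, s1, s4, s2, s5): {out.1, s5.2} {out.2} {out.3, s2.2, s5.3} {s1.1, s1.3, s3.2, s3.3} {s1.2} {s2.1} {s2.3} {s3.1} {s4.1} {s4.2} {s4.3} {s5.1} (out.j = stage outer ports)


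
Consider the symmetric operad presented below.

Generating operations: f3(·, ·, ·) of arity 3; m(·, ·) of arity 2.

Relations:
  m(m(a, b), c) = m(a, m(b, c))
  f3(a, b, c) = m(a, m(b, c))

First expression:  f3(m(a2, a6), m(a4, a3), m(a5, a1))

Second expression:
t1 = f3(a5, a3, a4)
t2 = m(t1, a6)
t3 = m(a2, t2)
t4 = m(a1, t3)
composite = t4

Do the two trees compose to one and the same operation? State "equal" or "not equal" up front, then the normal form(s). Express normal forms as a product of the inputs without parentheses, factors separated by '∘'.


not equal: they reduce to a2 ∘ a6 ∘ a4 ∘ a3 ∘ a5 ∘ a1 and a1 ∘ a2 ∘ a5 ∘ a3 ∘ a4 ∘ a6

The first expression, normalized: a2 ∘ a6 ∘ a4 ∘ a3 ∘ a5 ∘ a1
The second expression, normalized: a1 ∘ a2 ∘ a5 ∘ a3 ∘ a4 ∘ a6
The normal forms differ: not equal.


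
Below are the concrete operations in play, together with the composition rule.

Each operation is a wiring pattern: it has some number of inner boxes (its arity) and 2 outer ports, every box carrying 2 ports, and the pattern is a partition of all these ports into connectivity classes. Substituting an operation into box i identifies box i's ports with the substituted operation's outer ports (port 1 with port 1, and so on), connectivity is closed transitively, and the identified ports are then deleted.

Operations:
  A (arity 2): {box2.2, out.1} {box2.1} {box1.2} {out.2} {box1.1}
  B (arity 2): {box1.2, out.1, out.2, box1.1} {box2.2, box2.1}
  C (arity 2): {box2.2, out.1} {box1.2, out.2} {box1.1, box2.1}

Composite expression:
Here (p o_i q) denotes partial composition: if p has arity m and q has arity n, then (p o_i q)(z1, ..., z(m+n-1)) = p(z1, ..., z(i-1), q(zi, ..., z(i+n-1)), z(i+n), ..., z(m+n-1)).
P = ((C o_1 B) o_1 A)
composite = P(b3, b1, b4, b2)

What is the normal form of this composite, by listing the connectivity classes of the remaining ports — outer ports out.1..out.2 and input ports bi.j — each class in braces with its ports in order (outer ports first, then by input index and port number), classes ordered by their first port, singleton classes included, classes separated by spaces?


After gluing at C, chains via deleted ports link the b-ports.
stage A: inputs (b3, b1), connectivity {out.1, b1.2} {out.2} {b1.1} {b3.1} {b3.2}, out.j its boundary
stage B: inputs (b3, b1, b4), connectivity {out.1, out.2, b1.2} {b1.1} {b3.1} {b3.2} {b4.1, b4.2}, out.j its boundary
stage C: inputs (b3, b1, b4, b2), connectivity {out.1, b2.2} {out.2, b1.2, b2.1} {b1.1} {b3.1} {b3.2} {b4.1, b4.2}, out.j its boundary

{out.1, b2.2} {out.2, b1.2, b2.1} {b1.1} {b3.1} {b3.2} {b4.1, b4.2}


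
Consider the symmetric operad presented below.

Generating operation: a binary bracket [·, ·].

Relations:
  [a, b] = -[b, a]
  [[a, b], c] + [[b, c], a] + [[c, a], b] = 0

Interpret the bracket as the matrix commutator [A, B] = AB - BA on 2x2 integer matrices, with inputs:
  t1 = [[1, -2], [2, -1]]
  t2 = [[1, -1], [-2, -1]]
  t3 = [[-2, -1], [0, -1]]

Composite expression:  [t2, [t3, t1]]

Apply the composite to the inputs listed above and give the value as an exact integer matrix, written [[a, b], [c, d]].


[[6, 4], [4, -6]]

[t3, t1] = [[-2, 4], [2, 2]]
[t2, [t3, t1]] = [[6, 4], [4, -6]]


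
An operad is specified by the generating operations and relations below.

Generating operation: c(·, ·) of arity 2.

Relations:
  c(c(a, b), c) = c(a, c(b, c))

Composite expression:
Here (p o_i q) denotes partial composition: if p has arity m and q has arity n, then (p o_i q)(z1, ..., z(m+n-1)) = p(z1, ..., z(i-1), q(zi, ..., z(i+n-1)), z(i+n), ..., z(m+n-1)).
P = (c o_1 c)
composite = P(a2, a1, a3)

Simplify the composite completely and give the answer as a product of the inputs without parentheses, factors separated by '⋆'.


Under associativity of c, the answer is the a's in reading order.
c(a2, a1) flattens to a2 ⋆ a1
c(c(a2, a1), a3) flattens to a2 ⋆ a1 ⋆ a3

a2 ⋆ a1 ⋆ a3


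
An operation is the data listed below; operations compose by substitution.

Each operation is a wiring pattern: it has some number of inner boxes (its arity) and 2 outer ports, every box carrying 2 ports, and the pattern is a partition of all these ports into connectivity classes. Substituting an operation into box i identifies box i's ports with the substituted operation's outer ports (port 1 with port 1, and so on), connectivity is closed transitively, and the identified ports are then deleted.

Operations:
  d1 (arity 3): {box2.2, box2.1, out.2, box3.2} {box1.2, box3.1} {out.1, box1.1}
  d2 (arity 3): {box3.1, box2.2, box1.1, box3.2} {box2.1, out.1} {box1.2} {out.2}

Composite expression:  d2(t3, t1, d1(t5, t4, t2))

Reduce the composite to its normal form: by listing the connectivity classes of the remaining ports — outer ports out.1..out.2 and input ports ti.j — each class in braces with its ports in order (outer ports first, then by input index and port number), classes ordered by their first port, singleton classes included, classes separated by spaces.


{out.1, t1.1} {out.2} {t1.2, t2.2, t3.1, t4.1, t4.2, t5.1} {t2.1, t5.2} {t3.2}

Reachability decides: close wires over d2-identified ports.
after d1, the pattern on (t5, t4, t2) reads {out.1, t5.1} {out.2, t2.2, t4.1, t4.2} {t2.1, t5.2} (out.j = its outer ports)
after d2, the pattern on (t3, t1, t5, t4, t2) reads {out.1, t1.1} {out.2} {t1.2, t2.2, t3.1, t4.1, t4.2, t5.1} {t2.1, t5.2} {t3.2} (out.j = its outer ports)


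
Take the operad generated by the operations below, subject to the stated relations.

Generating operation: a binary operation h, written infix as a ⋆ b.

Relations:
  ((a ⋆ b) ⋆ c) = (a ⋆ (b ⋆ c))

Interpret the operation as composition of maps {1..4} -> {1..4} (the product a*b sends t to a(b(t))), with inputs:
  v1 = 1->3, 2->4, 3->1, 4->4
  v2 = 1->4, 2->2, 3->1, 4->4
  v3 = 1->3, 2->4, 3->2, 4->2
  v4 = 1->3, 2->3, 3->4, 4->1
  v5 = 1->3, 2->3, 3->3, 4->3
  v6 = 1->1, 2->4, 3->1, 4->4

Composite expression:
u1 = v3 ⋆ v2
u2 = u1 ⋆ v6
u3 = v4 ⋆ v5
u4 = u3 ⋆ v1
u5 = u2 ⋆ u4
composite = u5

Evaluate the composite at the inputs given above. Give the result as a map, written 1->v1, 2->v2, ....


(v3 ⋆ v2) = 1->2, 2->4, 3->3, 4->2
((v3 ⋆ v2) ⋆ v6) = 1->2, 2->2, 3->2, 4->2
(v4 ⋆ v5) = 1->4, 2->4, 3->4, 4->4
((v4 ⋆ v5) ⋆ v1) = 1->4, 2->4, 3->4, 4->4
(((v3 ⋆ v2) ⋆ v6) ⋆ ((v4 ⋆ v5) ⋆ v1)) = 1->2, 2->2, 3->2, 4->2

1->2, 2->2, 3->2, 4->2


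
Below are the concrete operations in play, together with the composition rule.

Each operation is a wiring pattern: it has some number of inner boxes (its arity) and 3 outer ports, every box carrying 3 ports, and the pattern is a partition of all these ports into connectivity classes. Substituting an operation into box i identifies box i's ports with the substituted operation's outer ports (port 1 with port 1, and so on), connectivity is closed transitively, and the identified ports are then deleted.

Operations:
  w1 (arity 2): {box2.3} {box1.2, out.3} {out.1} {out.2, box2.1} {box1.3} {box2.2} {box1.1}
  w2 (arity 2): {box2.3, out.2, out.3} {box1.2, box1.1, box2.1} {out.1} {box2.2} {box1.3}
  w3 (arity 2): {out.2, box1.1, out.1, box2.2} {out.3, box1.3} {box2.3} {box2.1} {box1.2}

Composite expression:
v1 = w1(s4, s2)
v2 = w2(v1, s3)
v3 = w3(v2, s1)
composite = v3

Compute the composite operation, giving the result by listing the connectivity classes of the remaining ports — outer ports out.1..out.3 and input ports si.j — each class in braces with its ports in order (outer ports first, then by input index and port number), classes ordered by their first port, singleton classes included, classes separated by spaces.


{out.1, out.2, s1.2} {out.3, s3.3} {s1.1} {s1.3} {s2.1, s3.1} {s2.2} {s2.3} {s3.2} {s4.1} {s4.2} {s4.3}

Connectivity passes through glued w3-boundaries; trace each wire chain.
w1 over (s4, s2) gives {out.1} {out.2, s2.1} {out.3, s4.2} {s2.2} {s2.3} {s4.1} {s4.3}, out.j being that stage's outer ports
w2 over (s4, s2, s3) gives {out.1} {out.2, out.3, s3.3} {s2.1, s3.1} {s2.2} {s2.3} {s3.2} {s4.1} {s4.2} {s4.3}, out.j being that stage's outer ports
w3 over (s4, s2, s3, s1) gives {out.1, out.2, s1.2} {out.3, s3.3} {s1.1} {s1.3} {s2.1, s3.1} {s2.2} {s2.3} {s3.2} {s4.1} {s4.2} {s4.3}, out.j being that stage's outer ports


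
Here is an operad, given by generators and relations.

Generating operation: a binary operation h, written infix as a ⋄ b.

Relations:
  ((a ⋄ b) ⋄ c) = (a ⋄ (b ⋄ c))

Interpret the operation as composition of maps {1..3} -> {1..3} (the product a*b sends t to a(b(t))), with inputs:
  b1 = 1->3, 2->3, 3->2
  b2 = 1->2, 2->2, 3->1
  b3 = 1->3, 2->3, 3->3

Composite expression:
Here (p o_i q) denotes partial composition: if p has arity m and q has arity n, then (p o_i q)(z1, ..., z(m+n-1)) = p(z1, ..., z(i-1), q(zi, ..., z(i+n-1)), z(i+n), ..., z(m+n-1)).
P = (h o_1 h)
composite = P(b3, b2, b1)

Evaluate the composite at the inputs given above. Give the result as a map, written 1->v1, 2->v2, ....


1->3, 2->3, 3->3

(b3 ⋄ b2) = 1->3, 2->3, 3->3
((b3 ⋄ b2) ⋄ b1) = 1->3, 2->3, 3->3


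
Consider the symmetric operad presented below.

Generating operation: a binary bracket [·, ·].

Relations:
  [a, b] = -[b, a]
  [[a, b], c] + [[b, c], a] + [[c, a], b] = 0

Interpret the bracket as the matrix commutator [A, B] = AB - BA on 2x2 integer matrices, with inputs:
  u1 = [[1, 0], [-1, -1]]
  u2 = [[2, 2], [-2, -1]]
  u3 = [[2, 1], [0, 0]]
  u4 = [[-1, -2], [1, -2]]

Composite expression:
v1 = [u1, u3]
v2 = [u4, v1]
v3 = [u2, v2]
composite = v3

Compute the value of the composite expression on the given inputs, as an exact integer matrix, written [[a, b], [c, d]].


[[20, 10], [-20, -20]]


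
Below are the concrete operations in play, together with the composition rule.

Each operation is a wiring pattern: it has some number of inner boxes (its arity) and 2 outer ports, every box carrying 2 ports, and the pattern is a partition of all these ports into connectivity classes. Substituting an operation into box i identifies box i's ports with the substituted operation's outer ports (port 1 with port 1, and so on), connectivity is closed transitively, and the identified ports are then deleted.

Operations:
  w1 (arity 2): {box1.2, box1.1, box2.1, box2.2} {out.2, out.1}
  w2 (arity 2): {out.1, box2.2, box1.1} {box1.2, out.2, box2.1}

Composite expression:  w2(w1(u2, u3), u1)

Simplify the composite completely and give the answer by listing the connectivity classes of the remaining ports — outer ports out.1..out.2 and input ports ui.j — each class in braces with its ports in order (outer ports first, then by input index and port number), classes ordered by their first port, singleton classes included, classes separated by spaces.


Two ports join when wires chain via w2-identified ports.
after w1, the pattern on (u2, u3) reads {out.1, out.2} {u2.1, u2.2, u3.1, u3.2} (out.j = its outer ports)
after w2, the pattern on (u2, u3, u1) reads {out.1, out.2, u1.1, u1.2} {u2.1, u2.2, u3.1, u3.2} (out.j = its outer ports)

{out.1, out.2, u1.1, u1.2} {u2.1, u2.2, u3.1, u3.2}


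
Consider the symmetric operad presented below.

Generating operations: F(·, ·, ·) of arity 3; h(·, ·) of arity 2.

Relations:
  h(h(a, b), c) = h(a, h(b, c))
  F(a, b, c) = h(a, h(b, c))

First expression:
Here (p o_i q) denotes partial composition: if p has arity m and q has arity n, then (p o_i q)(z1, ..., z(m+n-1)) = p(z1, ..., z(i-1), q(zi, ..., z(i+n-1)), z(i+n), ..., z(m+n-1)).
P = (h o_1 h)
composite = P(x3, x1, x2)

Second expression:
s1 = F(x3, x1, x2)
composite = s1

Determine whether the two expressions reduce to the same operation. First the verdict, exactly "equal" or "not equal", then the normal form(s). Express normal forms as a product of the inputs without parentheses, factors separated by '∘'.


equal: each reduces to x3 ∘ x1 ∘ x2

Normal form of the first expression: x3 ∘ x1 ∘ x2
Normal form of the second expression: x3 ∘ x1 ∘ x2
One common form — equal.


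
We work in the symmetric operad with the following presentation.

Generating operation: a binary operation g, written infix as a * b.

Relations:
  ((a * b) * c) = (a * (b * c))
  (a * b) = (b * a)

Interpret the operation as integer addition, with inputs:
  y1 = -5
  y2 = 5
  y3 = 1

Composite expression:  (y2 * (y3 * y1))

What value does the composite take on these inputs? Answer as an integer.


(y3 * y1) = -4
(y2 * (y3 * y1)) = 1

1


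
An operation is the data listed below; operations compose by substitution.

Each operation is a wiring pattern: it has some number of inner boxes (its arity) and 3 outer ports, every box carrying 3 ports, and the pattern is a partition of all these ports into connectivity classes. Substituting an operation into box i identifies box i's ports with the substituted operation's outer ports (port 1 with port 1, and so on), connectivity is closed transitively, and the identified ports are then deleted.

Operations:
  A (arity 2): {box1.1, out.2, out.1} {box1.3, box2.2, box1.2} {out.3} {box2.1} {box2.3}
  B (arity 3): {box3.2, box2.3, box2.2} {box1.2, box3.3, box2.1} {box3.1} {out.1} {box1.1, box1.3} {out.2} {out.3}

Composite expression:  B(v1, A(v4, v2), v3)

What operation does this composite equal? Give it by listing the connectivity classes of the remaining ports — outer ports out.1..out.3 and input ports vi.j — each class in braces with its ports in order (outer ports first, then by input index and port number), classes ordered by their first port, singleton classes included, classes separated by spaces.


{out.1} {out.2} {out.3} {v1.1, v1.3} {v1.2, v3.2, v3.3, v4.1} {v2.1} {v2.2, v4.2, v4.3} {v2.3} {v3.1}


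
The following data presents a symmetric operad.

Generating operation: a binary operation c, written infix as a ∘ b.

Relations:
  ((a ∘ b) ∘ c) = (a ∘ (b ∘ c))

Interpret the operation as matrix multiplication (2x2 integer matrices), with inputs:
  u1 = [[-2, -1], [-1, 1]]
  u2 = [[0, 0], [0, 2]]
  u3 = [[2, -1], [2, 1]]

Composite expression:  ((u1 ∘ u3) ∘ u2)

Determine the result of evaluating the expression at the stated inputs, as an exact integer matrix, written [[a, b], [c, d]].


[[0, 2], [0, 4]]


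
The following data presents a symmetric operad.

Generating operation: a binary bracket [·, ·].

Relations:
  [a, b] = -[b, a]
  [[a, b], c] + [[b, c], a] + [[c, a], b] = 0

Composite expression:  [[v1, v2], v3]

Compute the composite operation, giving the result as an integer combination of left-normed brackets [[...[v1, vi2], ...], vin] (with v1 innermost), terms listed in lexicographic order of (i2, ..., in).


[[v1, v2], v3]

Skip Jacobi rewriting: expand, keep v1-initial words, read off terms.
Composite bracket: [[v1, v2], v3]
Each bracket splits as ab - ba, giving 4 signed words (2^2 = 4).
Words beginning with v1 determine it all:
  v1v2v3 appears with sign +1, giving the term +[[v1, v2], v3]


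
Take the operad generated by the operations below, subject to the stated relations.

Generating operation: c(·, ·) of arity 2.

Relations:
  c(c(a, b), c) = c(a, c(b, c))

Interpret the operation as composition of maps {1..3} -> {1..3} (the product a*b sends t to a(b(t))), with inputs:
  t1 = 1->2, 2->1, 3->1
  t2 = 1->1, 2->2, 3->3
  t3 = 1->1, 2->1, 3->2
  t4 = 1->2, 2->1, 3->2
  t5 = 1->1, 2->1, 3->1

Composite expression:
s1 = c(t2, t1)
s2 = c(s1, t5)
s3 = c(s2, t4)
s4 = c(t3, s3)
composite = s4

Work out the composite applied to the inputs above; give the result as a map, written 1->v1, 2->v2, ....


1->1, 2->1, 3->1

c(t2, t1) = 1->2, 2->1, 3->1
c(c(t2, t1), t5) = 1->2, 2->2, 3->2
c(c(c(t2, t1), t5), t4) = 1->2, 2->2, 3->2
c(t3, c(c(c(t2, t1), t5), t4)) = 1->1, 2->1, 3->1


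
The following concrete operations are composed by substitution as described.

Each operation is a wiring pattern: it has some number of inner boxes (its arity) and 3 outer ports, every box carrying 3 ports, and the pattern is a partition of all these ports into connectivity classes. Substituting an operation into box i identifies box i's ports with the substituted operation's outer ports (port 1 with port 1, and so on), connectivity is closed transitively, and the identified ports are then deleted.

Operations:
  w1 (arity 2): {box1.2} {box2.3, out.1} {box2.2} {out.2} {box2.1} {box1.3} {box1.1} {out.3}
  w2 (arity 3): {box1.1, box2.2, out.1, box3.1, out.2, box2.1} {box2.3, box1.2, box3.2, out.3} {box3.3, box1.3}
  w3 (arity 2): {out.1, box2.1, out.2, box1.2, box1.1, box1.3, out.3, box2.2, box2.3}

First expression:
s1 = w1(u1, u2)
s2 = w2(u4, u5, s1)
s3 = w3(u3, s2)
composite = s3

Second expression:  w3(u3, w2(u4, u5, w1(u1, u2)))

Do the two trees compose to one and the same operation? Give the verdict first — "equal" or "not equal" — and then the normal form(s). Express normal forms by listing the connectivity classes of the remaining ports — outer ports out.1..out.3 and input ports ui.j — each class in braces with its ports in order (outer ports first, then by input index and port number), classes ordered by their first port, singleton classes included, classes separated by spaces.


equal — both sides give {out.1, out.2, out.3, u2.3, u3.1, u3.2, u3.3, u4.1, u4.2, u5.1, u5.2, u5.3} {u1.1} {u1.2} {u1.3} {u2.1} {u2.2} {u4.3}

In normal form, the first expression is {out.1, out.2, out.3, u2.3, u3.1, u3.2, u3.3, u4.1, u4.2, u5.1, u5.2, u5.3} {u1.1} {u1.2} {u1.3} {u2.1} {u2.2} {u4.3}
In normal form, the second expression is {out.1, out.2, out.3, u2.3, u3.1, u3.2, u3.3, u4.1, u4.2, u5.1, u5.2, u5.3} {u1.1} {u1.2} {u1.3} {u2.1} {u2.2} {u4.3}
Both agree, so they are equal.


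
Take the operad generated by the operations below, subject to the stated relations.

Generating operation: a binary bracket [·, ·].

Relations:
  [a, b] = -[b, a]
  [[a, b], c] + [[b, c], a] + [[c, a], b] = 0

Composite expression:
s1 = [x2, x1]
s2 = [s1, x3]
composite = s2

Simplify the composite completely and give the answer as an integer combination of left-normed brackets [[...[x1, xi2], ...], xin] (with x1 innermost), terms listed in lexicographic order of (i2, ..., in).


Antisymmetry and Jacobi reduce to x1-anchored left-normed brackets.
Composite bracket: [[x2, x1], x3]
Expanding via [a, b] = ab - ba: 4 signed words (2^2 = 4).
Keep just the words that open with x1:
  x1x2x3 appears with sign -1, giving the term -[[x1, x2], x3]

-[[x1, x2], x3]


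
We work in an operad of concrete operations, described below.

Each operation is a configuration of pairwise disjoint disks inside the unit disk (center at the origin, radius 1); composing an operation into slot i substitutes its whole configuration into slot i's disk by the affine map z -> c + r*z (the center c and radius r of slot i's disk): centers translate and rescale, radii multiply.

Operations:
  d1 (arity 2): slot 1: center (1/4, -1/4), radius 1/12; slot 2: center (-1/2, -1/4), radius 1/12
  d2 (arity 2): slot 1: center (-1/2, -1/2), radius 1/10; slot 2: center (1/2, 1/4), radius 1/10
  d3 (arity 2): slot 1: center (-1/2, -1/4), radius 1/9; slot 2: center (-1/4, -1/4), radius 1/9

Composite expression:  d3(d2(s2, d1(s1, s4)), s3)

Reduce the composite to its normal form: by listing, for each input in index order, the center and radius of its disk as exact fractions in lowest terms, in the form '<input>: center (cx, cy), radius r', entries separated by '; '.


Follow each s-input down from d3: c' goes to c + r*c', radius to r*r'.
for s2, the 2-step affine chain lands on center (-5/9, -11/36), radius 1/90
for s1, the 3-step affine chain lands on center (-53/120, -9/40), radius 1/1080
for s4, the 3-step affine chain lands on center (-9/20, -9/40), radius 1/1080
for s3, the 1-step affine chain lands on center (-1/4, -1/4), radius 1/9

s1: center (-53/120, -9/40), radius 1/1080; s2: center (-5/9, -11/36), radius 1/90; s3: center (-1/4, -1/4), radius 1/9; s4: center (-9/20, -9/40), radius 1/1080


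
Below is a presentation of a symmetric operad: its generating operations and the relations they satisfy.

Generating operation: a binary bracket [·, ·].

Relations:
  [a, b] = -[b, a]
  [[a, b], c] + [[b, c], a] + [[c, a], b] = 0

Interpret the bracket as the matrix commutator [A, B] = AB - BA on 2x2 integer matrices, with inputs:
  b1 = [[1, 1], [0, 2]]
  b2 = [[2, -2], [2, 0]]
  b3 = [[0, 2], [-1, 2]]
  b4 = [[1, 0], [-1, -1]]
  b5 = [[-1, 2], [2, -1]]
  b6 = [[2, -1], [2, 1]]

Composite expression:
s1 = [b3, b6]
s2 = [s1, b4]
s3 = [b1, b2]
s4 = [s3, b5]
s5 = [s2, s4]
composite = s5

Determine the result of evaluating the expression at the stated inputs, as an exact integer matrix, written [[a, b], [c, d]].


[[-96, 0], [-96, 96]]

[b3, b6] = [[3, 0], [3, -3]]
[[b3, b6], b4] = [[0, 0], [12, 0]]
[b1, b2] = [[2, 0], [2, -2]]
[[b1, b2], b5] = [[-4, 8], [-8, 4]]
[[[b3, b6], b4], [[b1, b2], b5]] = [[-96, 0], [-96, 96]]


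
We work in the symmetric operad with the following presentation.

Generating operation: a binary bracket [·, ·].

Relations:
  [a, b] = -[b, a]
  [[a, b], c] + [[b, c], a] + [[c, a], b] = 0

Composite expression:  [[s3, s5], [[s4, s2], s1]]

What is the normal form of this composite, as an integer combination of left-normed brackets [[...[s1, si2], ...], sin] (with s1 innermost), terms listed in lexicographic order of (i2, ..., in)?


-[[[[s1, s2], s4], s3], s5] + [[[[s1, s2], s4], s5], s3] + [[[[s1, s4], s2], s3], s5] - [[[[s1, s4], s2], s5], s3]


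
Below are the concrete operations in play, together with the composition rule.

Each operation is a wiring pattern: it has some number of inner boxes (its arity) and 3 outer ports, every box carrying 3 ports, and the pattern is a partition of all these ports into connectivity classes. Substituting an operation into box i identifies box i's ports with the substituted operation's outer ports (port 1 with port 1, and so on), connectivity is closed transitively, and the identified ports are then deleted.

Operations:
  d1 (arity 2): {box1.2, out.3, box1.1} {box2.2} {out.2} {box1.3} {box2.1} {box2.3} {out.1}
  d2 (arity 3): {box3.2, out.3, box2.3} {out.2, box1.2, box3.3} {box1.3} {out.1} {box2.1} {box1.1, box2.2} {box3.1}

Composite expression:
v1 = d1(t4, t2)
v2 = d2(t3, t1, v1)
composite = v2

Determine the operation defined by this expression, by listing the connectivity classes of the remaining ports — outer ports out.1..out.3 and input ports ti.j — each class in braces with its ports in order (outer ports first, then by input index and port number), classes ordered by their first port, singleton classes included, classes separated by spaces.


{out.1} {out.2, t3.2, t4.1, t4.2} {out.3, t1.3} {t1.1} {t1.2, t3.1} {t2.1} {t2.2} {t2.3} {t3.3} {t4.3}

Substituting into d2 glues patterns; closure does the rest.
the subtree at d1 composes to {out.1} {out.2} {out.3, t4.1, t4.2} {t2.1} {t2.2} {t2.3} {t4.3} on (t4, t2); out.j = own outer ports
the subtree at d2 composes to {out.1} {out.2, t3.2, t4.1, t4.2} {out.3, t1.3} {t1.1} {t1.2, t3.1} {t2.1} {t2.2} {t2.3} {t3.3} {t4.3} on (t3, t1, t4, t2); out.j = own outer ports


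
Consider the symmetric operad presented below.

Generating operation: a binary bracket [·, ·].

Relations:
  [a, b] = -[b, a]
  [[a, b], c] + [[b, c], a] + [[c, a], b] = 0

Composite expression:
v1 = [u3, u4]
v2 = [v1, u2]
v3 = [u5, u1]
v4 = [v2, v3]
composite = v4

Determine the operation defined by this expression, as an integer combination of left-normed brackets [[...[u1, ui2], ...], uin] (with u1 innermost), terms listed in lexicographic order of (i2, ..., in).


-[[[[u1, u5], u2], u3], u4] + [[[[u1, u5], u2], u4], u3] + [[[[u1, u5], u3], u4], u2] - [[[[u1, u5], u4], u3], u2]

Skip Jacobi rewriting: expand, keep u1-initial words, read off terms.
Composite bracket: [[[u3, u4], u2], [u5, u1]]
The bracket unfolds into 16 signed words via [a, b] = ab - ba (2^4 = 16).
Collect the words opening with u1:
  word u1u5u2u3u4 has sign -1, contributing -[[[[u1, u5], u2], u3], u4]
  word u1u5u2u4u3 has sign +1, contributing +[[[[u1, u5], u2], u4], u3]
  word u1u5u3u4u2 has sign +1, contributing +[[[[u1, u5], u3], u4], u2]
  word u1u5u4u3u2 has sign -1, contributing -[[[[u1, u5], u4], u3], u2]
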